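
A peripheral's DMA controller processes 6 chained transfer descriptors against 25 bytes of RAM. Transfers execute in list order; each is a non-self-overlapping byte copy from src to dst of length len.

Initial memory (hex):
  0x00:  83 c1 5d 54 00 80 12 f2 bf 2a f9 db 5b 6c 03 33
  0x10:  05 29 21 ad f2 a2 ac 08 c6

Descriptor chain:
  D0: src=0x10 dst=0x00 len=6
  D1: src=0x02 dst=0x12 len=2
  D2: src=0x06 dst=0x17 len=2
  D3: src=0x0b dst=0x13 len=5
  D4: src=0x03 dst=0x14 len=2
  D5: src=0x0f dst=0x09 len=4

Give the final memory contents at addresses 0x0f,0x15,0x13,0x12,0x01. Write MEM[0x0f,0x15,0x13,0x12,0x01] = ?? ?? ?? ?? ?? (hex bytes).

MEM[0x0f,0x15,0x13,0x12,0x01] = 33 f2 db 21 29

#0 dst[0x00+6] := {0x05,0x29,0x21,0xad,0xf2,0xa2}
#1 dst[0x12+2] := {0x21,0xad}
#2 dst[0x17+2] := {0x12,0xf2}
#3 dst[0x13+5] := {0xdb,0x5b,0x6c,0x03,0x33}
#4 dst[0x14+2] := {0xad,0xf2}
#5 dst[0x09+4] := {0x33,0x05,0x29,0x21}
query mem[0x0f]=0x33, mem[0x15]=0xf2, mem[0x13]=0xdb, mem[0x12]=0x21, mem[0x01]=0x29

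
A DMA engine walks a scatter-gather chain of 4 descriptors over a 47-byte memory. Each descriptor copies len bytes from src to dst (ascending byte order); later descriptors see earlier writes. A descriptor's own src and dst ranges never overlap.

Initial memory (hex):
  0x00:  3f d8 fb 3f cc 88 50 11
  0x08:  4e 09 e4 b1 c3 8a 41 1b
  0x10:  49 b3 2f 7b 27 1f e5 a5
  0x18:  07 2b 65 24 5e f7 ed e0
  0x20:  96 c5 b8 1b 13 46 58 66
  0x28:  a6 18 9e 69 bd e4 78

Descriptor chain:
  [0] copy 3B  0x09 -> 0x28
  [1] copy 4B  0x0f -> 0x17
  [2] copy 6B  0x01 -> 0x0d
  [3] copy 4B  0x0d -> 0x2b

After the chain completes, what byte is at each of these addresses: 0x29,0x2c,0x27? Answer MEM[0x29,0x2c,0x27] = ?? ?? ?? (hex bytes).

MEM[0x29,0x2c,0x27] = e4 fb 66

D0: mem[0x28..0x2a] <- [09 e4 b1]
D1: mem[0x17..0x1a] <- [1b 49 b3 2f]
D2: mem[0x0d..0x12] <- [d8 fb 3f cc 88 50]
D3: mem[0x2b..0x2e] <- [d8 fb 3f cc]
query mem[0x29]=0xe4, mem[0x2c]=0xfb, mem[0x27]=0x66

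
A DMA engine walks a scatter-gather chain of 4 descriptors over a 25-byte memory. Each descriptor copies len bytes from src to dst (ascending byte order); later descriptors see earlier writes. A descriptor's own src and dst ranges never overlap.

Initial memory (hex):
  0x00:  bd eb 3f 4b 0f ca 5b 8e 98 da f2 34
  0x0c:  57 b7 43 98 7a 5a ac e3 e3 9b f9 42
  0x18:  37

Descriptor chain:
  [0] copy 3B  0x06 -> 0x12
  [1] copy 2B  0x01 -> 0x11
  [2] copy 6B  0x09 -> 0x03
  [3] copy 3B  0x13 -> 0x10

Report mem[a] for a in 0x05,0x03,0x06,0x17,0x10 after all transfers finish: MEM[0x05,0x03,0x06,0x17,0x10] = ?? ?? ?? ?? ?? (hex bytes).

MEM[0x05,0x03,0x06,0x17,0x10] = 34 da 57 42 8e

  after D0: wrote 3B at 0x12 = 5b8e98
  after D1: wrote 2B at 0x11 = eb3f
  after D2: wrote 6B at 0x03 = daf23457b743
  after D3: wrote 3B at 0x10 = 8e989b
query mem[0x05]=0x34, mem[0x03]=0xda, mem[0x06]=0x57, mem[0x17]=0x42, mem[0x10]=0x8e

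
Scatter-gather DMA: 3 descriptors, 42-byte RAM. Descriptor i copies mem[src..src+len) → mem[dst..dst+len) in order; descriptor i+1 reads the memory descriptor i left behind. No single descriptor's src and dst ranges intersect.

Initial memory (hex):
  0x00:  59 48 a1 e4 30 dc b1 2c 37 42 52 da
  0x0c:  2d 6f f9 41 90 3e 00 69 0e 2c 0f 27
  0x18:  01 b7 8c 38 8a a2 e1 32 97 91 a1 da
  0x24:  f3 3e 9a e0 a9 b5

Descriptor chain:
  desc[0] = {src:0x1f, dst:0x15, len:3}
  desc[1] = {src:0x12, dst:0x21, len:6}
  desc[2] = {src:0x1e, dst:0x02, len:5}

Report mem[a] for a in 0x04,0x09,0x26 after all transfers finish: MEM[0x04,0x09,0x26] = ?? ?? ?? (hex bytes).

MEM[0x04,0x09,0x26] = 97 42 91

D0: mem[0x15..0x17] <- [32 97 91]
D1: mem[0x21..0x26] <- [00 69 0e 32 97 91]
D2: mem[0x02..0x06] <- [e1 32 97 00 69]
query mem[0x04]=0x97, mem[0x09]=0x42, mem[0x26]=0x91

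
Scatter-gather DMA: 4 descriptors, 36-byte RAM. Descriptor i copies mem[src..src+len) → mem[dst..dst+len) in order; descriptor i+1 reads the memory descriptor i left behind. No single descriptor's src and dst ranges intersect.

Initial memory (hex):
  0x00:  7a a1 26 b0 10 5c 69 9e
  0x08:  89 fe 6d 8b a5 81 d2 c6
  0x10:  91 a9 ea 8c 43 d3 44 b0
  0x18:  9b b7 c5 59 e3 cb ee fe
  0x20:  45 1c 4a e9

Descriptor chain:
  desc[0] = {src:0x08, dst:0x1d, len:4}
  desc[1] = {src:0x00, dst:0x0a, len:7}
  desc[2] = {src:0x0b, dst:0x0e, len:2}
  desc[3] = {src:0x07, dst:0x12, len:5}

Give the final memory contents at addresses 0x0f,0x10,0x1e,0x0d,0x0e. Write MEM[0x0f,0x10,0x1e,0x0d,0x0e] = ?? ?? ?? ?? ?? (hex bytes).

[0] 0x08->0x1d len=4 : 89 fe 6d 8b
[1] 0x00->0x0a len=7 : 7a a1 26 b0 10 5c 69
[2] 0x0b->0x0e len=2 : a1 26
[3] 0x07->0x12 len=5 : 9e 89 fe 7a a1
query mem[0x0f]=0x26, mem[0x10]=0x69, mem[0x1e]=0xfe, mem[0x0d]=0xb0, mem[0x0e]=0xa1

MEM[0x0f,0x10,0x1e,0x0d,0x0e] = 26 69 fe b0 a1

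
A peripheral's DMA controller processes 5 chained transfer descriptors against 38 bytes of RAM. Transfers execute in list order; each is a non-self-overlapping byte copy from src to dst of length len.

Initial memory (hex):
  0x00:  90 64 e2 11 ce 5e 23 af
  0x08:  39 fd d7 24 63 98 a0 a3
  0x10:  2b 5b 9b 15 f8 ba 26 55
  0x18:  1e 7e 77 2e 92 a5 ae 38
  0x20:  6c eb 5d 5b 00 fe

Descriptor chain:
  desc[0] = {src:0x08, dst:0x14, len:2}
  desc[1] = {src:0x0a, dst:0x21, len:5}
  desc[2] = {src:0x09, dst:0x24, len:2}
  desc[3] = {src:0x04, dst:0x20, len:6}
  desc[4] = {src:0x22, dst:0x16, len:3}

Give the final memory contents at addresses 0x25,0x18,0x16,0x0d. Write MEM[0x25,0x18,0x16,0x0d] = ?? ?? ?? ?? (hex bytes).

D0: mem[0x14..0x15] <- [39 fd]
D1: mem[0x21..0x25] <- [d7 24 63 98 a0]
D2: mem[0x24..0x25] <- [fd d7]
D3: mem[0x20..0x25] <- [ce 5e 23 af 39 fd]
D4: mem[0x16..0x18] <- [23 af 39]
query mem[0x25]=0xfd, mem[0x18]=0x39, mem[0x16]=0x23, mem[0x0d]=0x98

MEM[0x25,0x18,0x16,0x0d] = fd 39 23 98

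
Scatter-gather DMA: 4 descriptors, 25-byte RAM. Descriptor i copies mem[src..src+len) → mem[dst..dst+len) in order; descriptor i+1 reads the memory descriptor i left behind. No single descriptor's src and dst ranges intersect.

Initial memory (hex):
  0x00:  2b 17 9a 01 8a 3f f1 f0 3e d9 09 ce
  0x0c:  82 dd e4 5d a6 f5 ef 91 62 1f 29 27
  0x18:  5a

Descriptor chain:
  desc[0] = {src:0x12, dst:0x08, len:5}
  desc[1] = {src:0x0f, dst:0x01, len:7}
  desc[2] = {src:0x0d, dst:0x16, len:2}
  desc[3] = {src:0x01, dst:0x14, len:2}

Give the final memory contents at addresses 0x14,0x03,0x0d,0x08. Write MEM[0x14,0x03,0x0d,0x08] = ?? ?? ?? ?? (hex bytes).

D0: mem[0x08..0x0c] <- [ef 91 62 1f 29]
D1: mem[0x01..0x07] <- [5d a6 f5 ef 91 62 1f]
D2: mem[0x16..0x17] <- [dd e4]
D3: mem[0x14..0x15] <- [5d a6]
query mem[0x14]=0x5d, mem[0x03]=0xf5, mem[0x0d]=0xdd, mem[0x08]=0xef

MEM[0x14,0x03,0x0d,0x08] = 5d f5 dd ef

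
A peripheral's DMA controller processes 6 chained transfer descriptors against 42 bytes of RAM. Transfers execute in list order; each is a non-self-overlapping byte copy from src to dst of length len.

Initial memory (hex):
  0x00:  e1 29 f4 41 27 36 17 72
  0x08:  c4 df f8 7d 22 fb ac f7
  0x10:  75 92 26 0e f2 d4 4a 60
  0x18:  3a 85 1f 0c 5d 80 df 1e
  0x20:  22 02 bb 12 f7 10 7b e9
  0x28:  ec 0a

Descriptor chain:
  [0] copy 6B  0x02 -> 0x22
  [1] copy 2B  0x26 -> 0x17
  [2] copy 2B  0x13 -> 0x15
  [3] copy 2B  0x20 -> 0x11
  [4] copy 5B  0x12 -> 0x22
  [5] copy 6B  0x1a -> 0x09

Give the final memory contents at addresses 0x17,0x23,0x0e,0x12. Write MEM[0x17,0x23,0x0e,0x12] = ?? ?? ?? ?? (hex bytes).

MEM[0x17,0x23,0x0e,0x12] = 17 0e 1e 02

#0 dst[0x22+6] := {0xf4,0x41,0x27,0x36,0x17,0x72}
#1 dst[0x17+2] := {0x17,0x72}
#2 dst[0x15+2] := {0x0e,0xf2}
#3 dst[0x11+2] := {0x22,0x02}
#4 dst[0x22+5] := {0x02,0x0e,0xf2,0x0e,0xf2}
#5 dst[0x09+6] := {0x1f,0x0c,0x5d,0x80,0xdf,0x1e}
query mem[0x17]=0x17, mem[0x23]=0x0e, mem[0x0e]=0x1e, mem[0x12]=0x02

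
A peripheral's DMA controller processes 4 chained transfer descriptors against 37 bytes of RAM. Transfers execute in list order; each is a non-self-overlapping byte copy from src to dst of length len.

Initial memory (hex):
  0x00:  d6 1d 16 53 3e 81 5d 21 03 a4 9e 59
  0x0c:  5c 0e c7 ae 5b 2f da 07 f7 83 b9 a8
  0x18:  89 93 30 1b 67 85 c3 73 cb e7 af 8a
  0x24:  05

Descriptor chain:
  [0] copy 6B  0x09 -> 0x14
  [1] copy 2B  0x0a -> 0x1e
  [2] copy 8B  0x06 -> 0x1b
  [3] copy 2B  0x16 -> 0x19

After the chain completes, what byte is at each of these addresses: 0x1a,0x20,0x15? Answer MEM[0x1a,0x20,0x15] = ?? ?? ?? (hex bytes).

MEM[0x1a,0x20,0x15] = 5c 59 9e

  after D0: wrote 6B at 0x14 = a49e595c0ec7
  after D1: wrote 2B at 0x1e = 9e59
  after D2: wrote 8B at 0x1b = 5d2103a49e595c0e
  after D3: wrote 2B at 0x19 = 595c
query mem[0x1a]=0x5c, mem[0x20]=0x59, mem[0x15]=0x9e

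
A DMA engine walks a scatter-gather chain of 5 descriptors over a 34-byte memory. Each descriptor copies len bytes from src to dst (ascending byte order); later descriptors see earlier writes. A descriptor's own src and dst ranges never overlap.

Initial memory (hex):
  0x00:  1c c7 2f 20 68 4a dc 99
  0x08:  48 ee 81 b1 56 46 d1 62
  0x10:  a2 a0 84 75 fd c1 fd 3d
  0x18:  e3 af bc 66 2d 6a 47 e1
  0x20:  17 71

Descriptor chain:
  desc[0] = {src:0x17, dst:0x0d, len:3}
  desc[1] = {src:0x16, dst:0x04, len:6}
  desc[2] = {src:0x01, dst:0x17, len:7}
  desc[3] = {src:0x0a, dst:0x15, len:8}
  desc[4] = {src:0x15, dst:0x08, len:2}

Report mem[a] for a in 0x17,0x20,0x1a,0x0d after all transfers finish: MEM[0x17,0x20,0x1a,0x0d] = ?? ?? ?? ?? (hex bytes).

MEM[0x17,0x20,0x1a,0x0d] = 56 17 af 3d

#0 dst[0x0d+3] := {0x3d,0xe3,0xaf}
#1 dst[0x04+6] := {0xfd,0x3d,0xe3,0xaf,0xbc,0x66}
#2 dst[0x17+7] := {0xc7,0x2f,0x20,0xfd,0x3d,0xe3,0xaf}
#3 dst[0x15+8] := {0x81,0xb1,0x56,0x3d,0xe3,0xaf,0xa2,0xa0}
#4 dst[0x08+2] := {0x81,0xb1}
query mem[0x17]=0x56, mem[0x20]=0x17, mem[0x1a]=0xaf, mem[0x0d]=0x3d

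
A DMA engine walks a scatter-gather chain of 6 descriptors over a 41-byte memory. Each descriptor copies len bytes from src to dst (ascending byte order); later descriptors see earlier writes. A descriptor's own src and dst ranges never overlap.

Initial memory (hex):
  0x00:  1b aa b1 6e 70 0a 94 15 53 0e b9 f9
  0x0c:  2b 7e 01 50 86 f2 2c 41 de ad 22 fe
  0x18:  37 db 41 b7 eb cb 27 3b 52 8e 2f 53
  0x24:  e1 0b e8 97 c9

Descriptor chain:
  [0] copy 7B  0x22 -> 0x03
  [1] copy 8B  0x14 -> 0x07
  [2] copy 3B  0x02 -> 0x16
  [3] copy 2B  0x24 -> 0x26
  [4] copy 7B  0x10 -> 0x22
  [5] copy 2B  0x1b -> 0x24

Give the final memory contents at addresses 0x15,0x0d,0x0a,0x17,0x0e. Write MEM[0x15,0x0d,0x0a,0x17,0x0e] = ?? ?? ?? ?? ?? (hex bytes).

MEM[0x15,0x0d,0x0a,0x17,0x0e] = ad 41 fe 2f b7

[0] 0x22->0x03 len=7 : 2f 53 e1 0b e8 97 c9
[1] 0x14->0x07 len=8 : de ad 22 fe 37 db 41 b7
[2] 0x02->0x16 len=3 : b1 2f 53
[3] 0x24->0x26 len=2 : e1 0b
[4] 0x10->0x22 len=7 : 86 f2 2c 41 de ad b1
[5] 0x1b->0x24 len=2 : b7 eb
query mem[0x15]=0xad, mem[0x0d]=0x41, mem[0x0a]=0xfe, mem[0x17]=0x2f, mem[0x0e]=0xb7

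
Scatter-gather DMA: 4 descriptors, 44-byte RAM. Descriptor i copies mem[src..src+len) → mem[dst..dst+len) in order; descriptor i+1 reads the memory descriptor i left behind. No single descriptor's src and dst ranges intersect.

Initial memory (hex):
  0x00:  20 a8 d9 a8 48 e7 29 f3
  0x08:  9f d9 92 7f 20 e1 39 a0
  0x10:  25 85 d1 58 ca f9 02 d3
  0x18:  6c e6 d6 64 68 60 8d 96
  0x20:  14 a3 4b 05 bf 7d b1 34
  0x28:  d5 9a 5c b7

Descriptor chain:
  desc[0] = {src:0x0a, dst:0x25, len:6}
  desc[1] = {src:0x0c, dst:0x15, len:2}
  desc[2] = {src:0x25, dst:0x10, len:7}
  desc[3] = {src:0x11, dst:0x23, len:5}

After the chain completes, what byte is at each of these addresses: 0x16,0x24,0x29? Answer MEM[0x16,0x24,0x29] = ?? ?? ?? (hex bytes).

[0] 0x0a->0x25 len=6 : 92 7f 20 e1 39 a0
[1] 0x0c->0x15 len=2 : 20 e1
[2] 0x25->0x10 len=7 : 92 7f 20 e1 39 a0 b7
[3] 0x11->0x23 len=5 : 7f 20 e1 39 a0
query mem[0x16]=0xb7, mem[0x24]=0x20, mem[0x29]=0x39

MEM[0x16,0x24,0x29] = b7 20 39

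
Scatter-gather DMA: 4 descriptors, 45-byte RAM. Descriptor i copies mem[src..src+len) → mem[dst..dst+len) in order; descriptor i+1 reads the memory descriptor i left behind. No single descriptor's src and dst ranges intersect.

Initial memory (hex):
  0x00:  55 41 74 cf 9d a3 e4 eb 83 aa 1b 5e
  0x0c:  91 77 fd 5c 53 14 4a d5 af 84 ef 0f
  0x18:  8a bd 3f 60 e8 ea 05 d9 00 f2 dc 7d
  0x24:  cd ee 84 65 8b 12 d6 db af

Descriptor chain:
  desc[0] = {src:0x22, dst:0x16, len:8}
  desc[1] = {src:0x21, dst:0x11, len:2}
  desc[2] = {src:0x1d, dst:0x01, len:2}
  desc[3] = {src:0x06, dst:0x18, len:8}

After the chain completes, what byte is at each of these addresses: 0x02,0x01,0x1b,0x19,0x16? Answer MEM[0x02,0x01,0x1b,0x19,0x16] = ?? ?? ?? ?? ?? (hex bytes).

#0 dst[0x16+8] := {0xdc,0x7d,0xcd,0xee,0x84,0x65,0x8b,0x12}
#1 dst[0x11+2] := {0xf2,0xdc}
#2 dst[0x01+2] := {0x12,0x05}
#3 dst[0x18+8] := {0xe4,0xeb,0x83,0xaa,0x1b,0x5e,0x91,0x77}
query mem[0x02]=0x05, mem[0x01]=0x12, mem[0x1b]=0xaa, mem[0x19]=0xeb, mem[0x16]=0xdc

MEM[0x02,0x01,0x1b,0x19,0x16] = 05 12 aa eb dc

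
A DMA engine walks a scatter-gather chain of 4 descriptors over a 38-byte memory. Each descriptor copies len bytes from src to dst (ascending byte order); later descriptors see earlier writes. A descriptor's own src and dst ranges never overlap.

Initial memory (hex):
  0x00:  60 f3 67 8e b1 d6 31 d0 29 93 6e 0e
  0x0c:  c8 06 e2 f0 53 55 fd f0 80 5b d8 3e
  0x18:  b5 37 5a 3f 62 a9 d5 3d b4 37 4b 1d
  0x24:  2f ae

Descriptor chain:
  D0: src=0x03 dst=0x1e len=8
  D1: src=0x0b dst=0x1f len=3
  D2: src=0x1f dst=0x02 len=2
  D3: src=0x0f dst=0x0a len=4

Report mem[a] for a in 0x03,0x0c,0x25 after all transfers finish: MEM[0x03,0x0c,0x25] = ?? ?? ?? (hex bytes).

D0: mem[0x1e..0x25] <- [8e b1 d6 31 d0 29 93 6e]
D1: mem[0x1f..0x21] <- [0e c8 06]
D2: mem[0x02..0x03] <- [0e c8]
D3: mem[0x0a..0x0d] <- [f0 53 55 fd]
query mem[0x03]=0xc8, mem[0x0c]=0x55, mem[0x25]=0x6e

MEM[0x03,0x0c,0x25] = c8 55 6e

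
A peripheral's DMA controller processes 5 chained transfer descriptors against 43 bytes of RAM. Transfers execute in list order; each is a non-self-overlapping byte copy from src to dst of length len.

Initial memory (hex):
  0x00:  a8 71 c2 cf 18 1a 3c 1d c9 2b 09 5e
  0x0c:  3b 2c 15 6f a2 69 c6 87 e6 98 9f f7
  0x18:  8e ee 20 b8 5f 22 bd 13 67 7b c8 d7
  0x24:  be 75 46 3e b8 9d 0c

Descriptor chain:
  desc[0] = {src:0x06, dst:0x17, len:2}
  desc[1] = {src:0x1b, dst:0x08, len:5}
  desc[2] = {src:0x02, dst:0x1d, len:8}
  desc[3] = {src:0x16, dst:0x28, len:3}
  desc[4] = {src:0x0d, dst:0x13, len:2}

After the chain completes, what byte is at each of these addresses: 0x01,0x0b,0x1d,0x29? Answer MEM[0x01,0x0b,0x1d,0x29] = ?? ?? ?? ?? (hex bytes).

MEM[0x01,0x0b,0x1d,0x29] = 71 bd c2 3c

[0] 0x06->0x17 len=2 : 3c 1d
[1] 0x1b->0x08 len=5 : b8 5f 22 bd 13
[2] 0x02->0x1d len=8 : c2 cf 18 1a 3c 1d b8 5f
[3] 0x16->0x28 len=3 : 9f 3c 1d
[4] 0x0d->0x13 len=2 : 2c 15
query mem[0x01]=0x71, mem[0x0b]=0xbd, mem[0x1d]=0xc2, mem[0x29]=0x3c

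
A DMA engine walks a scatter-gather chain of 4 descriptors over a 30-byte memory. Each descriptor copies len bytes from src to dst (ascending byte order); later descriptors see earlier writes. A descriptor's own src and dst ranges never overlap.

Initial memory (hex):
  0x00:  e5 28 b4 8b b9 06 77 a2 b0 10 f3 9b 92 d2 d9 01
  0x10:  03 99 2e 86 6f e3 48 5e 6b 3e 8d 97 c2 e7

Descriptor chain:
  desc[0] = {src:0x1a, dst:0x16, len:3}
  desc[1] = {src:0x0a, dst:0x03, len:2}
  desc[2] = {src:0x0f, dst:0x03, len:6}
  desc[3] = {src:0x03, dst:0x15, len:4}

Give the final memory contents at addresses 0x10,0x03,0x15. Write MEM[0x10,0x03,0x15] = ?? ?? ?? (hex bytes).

[0] 0x1a->0x16 len=3 : 8d 97 c2
[1] 0x0a->0x03 len=2 : f3 9b
[2] 0x0f->0x03 len=6 : 01 03 99 2e 86 6f
[3] 0x03->0x15 len=4 : 01 03 99 2e
query mem[0x10]=0x03, mem[0x03]=0x01, mem[0x15]=0x01

MEM[0x10,0x03,0x15] = 03 01 01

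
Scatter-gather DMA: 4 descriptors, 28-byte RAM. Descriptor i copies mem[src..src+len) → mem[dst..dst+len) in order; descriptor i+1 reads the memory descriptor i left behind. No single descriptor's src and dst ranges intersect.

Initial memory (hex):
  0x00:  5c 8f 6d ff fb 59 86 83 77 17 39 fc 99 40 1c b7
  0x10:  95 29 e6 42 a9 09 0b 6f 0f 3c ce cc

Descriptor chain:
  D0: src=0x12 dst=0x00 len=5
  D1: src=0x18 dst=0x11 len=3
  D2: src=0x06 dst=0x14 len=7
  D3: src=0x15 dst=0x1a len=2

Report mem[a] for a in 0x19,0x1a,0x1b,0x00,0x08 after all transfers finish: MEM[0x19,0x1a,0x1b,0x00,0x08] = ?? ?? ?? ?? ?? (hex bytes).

[0] 0x12->0x00 len=5 : e6 42 a9 09 0b
[1] 0x18->0x11 len=3 : 0f 3c ce
[2] 0x06->0x14 len=7 : 86 83 77 17 39 fc 99
[3] 0x15->0x1a len=2 : 83 77
query mem[0x19]=0xfc, mem[0x1a]=0x83, mem[0x1b]=0x77, mem[0x00]=0xe6, mem[0x08]=0x77

MEM[0x19,0x1a,0x1b,0x00,0x08] = fc 83 77 e6 77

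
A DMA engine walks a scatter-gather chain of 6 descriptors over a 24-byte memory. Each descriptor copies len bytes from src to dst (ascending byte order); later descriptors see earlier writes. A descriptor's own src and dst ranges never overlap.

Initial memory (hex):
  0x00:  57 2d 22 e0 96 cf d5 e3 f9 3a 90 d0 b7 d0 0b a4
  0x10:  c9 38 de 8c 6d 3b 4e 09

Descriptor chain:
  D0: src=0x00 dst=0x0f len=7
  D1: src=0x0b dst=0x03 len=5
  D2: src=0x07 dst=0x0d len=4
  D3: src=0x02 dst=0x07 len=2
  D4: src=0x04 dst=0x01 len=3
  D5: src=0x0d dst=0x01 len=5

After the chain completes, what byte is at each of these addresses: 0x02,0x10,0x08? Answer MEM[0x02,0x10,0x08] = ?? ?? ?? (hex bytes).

MEM[0x02,0x10,0x08] = f9 90 d0

[0] 0x00->0x0f len=7 : 57 2d 22 e0 96 cf d5
[1] 0x0b->0x03 len=5 : d0 b7 d0 0b 57
[2] 0x07->0x0d len=4 : 57 f9 3a 90
[3] 0x02->0x07 len=2 : 22 d0
[4] 0x04->0x01 len=3 : b7 d0 0b
[5] 0x0d->0x01 len=5 : 57 f9 3a 90 22
query mem[0x02]=0xf9, mem[0x10]=0x90, mem[0x08]=0xd0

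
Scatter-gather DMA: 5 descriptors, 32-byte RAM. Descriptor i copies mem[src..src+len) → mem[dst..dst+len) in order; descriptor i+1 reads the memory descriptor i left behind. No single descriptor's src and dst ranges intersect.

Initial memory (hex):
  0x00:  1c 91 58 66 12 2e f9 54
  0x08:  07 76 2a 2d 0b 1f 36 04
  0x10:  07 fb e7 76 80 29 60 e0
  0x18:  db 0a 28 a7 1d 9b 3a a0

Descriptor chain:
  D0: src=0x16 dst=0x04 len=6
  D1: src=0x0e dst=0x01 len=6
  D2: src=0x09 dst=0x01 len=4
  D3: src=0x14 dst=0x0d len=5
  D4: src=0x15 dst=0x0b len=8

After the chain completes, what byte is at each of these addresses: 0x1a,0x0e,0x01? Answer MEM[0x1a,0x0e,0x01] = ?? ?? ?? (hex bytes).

MEM[0x1a,0x0e,0x01] = 28 db a7

#0 dst[0x04+6] := {0x60,0xe0,0xdb,0x0a,0x28,0xa7}
#1 dst[0x01+6] := {0x36,0x04,0x07,0xfb,0xe7,0x76}
#2 dst[0x01+4] := {0xa7,0x2a,0x2d,0x0b}
#3 dst[0x0d+5] := {0x80,0x29,0x60,0xe0,0xdb}
#4 dst[0x0b+8] := {0x29,0x60,0xe0,0xdb,0x0a,0x28,0xa7,0x1d}
query mem[0x1a]=0x28, mem[0x0e]=0xdb, mem[0x01]=0xa7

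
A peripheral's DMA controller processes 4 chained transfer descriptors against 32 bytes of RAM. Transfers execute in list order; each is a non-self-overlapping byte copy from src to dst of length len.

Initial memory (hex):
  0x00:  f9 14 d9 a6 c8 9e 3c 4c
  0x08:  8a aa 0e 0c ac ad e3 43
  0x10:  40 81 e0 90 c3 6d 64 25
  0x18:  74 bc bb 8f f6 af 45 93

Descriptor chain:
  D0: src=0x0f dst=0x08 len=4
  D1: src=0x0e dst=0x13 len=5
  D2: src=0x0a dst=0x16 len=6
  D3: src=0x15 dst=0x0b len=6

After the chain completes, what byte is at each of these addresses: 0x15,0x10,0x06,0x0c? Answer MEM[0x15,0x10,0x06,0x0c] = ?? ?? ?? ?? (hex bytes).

MEM[0x15,0x10,0x06,0x0c] = 40 e3 3c 81

[0] 0x0f->0x08 len=4 : 43 40 81 e0
[1] 0x0e->0x13 len=5 : e3 43 40 81 e0
[2] 0x0a->0x16 len=6 : 81 e0 ac ad e3 43
[3] 0x15->0x0b len=6 : 40 81 e0 ac ad e3
query mem[0x15]=0x40, mem[0x10]=0xe3, mem[0x06]=0x3c, mem[0x0c]=0x81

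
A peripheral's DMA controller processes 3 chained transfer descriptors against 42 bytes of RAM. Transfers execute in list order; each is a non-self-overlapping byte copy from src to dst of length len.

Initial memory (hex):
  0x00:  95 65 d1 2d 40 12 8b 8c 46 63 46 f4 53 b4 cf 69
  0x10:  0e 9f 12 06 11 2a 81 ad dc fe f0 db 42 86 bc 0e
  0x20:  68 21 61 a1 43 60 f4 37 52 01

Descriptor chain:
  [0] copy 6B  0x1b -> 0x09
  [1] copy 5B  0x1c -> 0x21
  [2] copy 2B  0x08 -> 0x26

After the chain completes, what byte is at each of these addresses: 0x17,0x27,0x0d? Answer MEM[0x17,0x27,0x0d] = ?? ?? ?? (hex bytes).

[0] 0x1b->0x09 len=6 : db 42 86 bc 0e 68
[1] 0x1c->0x21 len=5 : 42 86 bc 0e 68
[2] 0x08->0x26 len=2 : 46 db
query mem[0x17]=0xad, mem[0x27]=0xdb, mem[0x0d]=0x0e

MEM[0x17,0x27,0x0d] = ad db 0e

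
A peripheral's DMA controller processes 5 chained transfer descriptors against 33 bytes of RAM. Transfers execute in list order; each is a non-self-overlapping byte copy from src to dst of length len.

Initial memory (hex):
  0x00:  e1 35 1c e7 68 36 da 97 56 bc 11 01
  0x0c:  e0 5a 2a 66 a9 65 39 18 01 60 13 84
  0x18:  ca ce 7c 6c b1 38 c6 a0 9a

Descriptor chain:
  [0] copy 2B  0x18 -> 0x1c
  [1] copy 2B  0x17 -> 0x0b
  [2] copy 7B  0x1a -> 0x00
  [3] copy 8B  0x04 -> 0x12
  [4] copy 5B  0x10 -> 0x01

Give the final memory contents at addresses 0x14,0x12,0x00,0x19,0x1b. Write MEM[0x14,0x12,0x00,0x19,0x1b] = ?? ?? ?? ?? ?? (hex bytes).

MEM[0x14,0x12,0x00,0x19,0x1b] = 9a c6 7c 84 6c

[0] 0x18->0x1c len=2 : ca ce
[1] 0x17->0x0b len=2 : 84 ca
[2] 0x1a->0x00 len=7 : 7c 6c ca ce c6 a0 9a
[3] 0x04->0x12 len=8 : c6 a0 9a 97 56 bc 11 84
[4] 0x10->0x01 len=5 : a9 65 c6 a0 9a
query mem[0x14]=0x9a, mem[0x12]=0xc6, mem[0x00]=0x7c, mem[0x19]=0x84, mem[0x1b]=0x6c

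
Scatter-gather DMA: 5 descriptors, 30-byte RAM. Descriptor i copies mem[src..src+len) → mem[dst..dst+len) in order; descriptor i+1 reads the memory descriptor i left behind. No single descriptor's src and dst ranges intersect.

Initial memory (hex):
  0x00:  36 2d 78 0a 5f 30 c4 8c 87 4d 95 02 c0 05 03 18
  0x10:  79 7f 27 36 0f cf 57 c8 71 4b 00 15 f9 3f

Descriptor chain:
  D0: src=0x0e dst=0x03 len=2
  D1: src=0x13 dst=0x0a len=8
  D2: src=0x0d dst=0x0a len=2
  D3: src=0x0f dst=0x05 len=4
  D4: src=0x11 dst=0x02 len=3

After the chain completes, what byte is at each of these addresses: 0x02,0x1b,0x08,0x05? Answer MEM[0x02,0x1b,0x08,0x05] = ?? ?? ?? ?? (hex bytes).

D0: mem[0x03..0x04] <- [03 18]
D1: mem[0x0a..0x11] <- [36 0f cf 57 c8 71 4b 00]
D2: mem[0x0a..0x0b] <- [57 c8]
D3: mem[0x05..0x08] <- [71 4b 00 27]
D4: mem[0x02..0x04] <- [00 27 36]
query mem[0x02]=0x00, mem[0x1b]=0x15, mem[0x08]=0x27, mem[0x05]=0x71

MEM[0x02,0x1b,0x08,0x05] = 00 15 27 71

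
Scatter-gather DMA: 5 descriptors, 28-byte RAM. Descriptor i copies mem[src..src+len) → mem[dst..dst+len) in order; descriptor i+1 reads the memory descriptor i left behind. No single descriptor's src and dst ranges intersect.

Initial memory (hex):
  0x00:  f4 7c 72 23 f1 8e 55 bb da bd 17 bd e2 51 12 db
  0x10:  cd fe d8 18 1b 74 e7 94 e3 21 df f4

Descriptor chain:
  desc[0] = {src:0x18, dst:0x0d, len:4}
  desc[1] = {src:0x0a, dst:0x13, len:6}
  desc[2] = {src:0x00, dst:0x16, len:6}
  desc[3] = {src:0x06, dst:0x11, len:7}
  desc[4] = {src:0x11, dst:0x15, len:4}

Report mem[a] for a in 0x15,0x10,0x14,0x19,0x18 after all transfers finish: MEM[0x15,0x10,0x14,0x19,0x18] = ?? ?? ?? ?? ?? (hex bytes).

MEM[0x15,0x10,0x14,0x19,0x18] = 55 f4 bd 23 bd

#0 dst[0x0d+4] := {0xe3,0x21,0xdf,0xf4}
#1 dst[0x13+6] := {0x17,0xbd,0xe2,0xe3,0x21,0xdf}
#2 dst[0x16+6] := {0xf4,0x7c,0x72,0x23,0xf1,0x8e}
#3 dst[0x11+7] := {0x55,0xbb,0xda,0xbd,0x17,0xbd,0xe2}
#4 dst[0x15+4] := {0x55,0xbb,0xda,0xbd}
query mem[0x15]=0x55, mem[0x10]=0xf4, mem[0x14]=0xbd, mem[0x19]=0x23, mem[0x18]=0xbd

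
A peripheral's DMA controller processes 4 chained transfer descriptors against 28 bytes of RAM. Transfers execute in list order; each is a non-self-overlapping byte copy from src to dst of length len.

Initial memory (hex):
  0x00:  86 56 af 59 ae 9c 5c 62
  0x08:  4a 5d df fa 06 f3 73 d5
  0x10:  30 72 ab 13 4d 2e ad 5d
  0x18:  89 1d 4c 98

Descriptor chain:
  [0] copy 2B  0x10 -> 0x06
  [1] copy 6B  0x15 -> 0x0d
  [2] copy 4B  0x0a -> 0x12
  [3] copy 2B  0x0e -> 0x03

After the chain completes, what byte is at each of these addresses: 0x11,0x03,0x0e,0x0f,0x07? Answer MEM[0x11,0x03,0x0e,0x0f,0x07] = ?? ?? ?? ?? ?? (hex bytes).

MEM[0x11,0x03,0x0e,0x0f,0x07] = 1d ad ad 5d 72

  after D0: wrote 2B at 0x06 = 3072
  after D1: wrote 6B at 0x0d = 2ead5d891d4c
  after D2: wrote 4B at 0x12 = dffa062e
  after D3: wrote 2B at 0x03 = ad5d
query mem[0x11]=0x1d, mem[0x03]=0xad, mem[0x0e]=0xad, mem[0x0f]=0x5d, mem[0x07]=0x72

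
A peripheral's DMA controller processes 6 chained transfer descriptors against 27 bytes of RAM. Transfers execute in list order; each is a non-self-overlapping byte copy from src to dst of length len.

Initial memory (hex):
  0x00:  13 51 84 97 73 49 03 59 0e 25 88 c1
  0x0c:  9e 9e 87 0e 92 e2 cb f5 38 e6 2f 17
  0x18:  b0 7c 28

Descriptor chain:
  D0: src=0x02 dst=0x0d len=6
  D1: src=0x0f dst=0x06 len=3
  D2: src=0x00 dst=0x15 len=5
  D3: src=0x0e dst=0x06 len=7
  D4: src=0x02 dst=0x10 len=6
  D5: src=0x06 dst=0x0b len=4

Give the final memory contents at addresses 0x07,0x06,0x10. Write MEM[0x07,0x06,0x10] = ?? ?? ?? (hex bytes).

  after D0: wrote 6B at 0x0d = 849773490359
  after D1: wrote 3B at 0x06 = 734903
  after D2: wrote 5B at 0x15 = 1351849773
  after D3: wrote 7B at 0x06 = 9773490359f538
  after D4: wrote 6B at 0x10 = 849773499773
  after D5: wrote 4B at 0x0b = 97734903
query mem[0x07]=0x73, mem[0x06]=0x97, mem[0x10]=0x84

MEM[0x07,0x06,0x10] = 73 97 84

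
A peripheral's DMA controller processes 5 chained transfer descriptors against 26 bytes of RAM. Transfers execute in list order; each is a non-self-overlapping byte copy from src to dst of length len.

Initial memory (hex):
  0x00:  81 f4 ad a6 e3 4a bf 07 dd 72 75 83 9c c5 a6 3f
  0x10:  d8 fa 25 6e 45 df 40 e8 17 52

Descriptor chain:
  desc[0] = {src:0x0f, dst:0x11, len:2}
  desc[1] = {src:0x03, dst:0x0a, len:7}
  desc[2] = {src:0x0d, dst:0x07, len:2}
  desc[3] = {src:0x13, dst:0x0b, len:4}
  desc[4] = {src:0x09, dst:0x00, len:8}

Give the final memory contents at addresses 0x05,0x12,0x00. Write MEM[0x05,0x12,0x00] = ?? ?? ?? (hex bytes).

MEM[0x05,0x12,0x00] = 40 d8 72

[0] 0x0f->0x11 len=2 : 3f d8
[1] 0x03->0x0a len=7 : a6 e3 4a bf 07 dd 72
[2] 0x0d->0x07 len=2 : bf 07
[3] 0x13->0x0b len=4 : 6e 45 df 40
[4] 0x09->0x00 len=8 : 72 a6 6e 45 df 40 dd 72
query mem[0x05]=0x40, mem[0x12]=0xd8, mem[0x00]=0x72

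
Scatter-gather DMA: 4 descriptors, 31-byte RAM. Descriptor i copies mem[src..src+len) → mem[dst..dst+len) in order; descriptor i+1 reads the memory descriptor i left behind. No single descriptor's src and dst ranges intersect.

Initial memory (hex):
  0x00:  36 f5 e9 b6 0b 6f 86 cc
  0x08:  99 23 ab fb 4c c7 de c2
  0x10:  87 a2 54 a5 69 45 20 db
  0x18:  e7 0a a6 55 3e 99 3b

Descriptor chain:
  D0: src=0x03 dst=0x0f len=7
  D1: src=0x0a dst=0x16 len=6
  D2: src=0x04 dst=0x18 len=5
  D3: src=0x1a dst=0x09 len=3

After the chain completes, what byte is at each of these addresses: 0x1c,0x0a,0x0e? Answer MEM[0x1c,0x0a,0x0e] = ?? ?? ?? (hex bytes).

D0: mem[0x0f..0x15] <- [b6 0b 6f 86 cc 99 23]
D1: mem[0x16..0x1b] <- [ab fb 4c c7 de b6]
D2: mem[0x18..0x1c] <- [0b 6f 86 cc 99]
D3: mem[0x09..0x0b] <- [86 cc 99]
query mem[0x1c]=0x99, mem[0x0a]=0xcc, mem[0x0e]=0xde

MEM[0x1c,0x0a,0x0e] = 99 cc de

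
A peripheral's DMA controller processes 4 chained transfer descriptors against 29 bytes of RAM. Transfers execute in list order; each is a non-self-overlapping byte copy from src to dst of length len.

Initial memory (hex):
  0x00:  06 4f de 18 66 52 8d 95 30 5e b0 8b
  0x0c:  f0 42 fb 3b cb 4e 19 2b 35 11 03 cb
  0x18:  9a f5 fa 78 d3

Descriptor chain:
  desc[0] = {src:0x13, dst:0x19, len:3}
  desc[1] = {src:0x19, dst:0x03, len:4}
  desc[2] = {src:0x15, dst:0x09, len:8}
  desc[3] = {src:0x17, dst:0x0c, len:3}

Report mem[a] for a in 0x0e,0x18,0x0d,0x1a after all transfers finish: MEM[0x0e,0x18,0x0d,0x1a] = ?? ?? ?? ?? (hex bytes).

MEM[0x0e,0x18,0x0d,0x1a] = 2b 9a 9a 35

  after D0: wrote 3B at 0x19 = 2b3511
  after D1: wrote 4B at 0x03 = 2b3511d3
  after D2: wrote 8B at 0x09 = 1103cb9a2b3511d3
  after D3: wrote 3B at 0x0c = cb9a2b
query mem[0x0e]=0x2b, mem[0x18]=0x9a, mem[0x0d]=0x9a, mem[0x1a]=0x35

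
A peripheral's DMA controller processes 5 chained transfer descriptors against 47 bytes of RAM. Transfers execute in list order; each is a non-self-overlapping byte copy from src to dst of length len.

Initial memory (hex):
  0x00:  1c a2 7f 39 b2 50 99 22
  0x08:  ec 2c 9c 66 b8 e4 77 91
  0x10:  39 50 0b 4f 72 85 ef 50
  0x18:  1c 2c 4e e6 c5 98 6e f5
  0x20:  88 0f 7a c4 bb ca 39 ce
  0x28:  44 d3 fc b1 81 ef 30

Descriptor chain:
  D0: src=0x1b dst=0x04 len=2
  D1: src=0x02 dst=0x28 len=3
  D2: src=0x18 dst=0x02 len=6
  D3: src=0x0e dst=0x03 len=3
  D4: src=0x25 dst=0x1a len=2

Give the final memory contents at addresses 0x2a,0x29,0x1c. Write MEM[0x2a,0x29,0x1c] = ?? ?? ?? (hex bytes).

[0] 0x1b->0x04 len=2 : e6 c5
[1] 0x02->0x28 len=3 : 7f 39 e6
[2] 0x18->0x02 len=6 : 1c 2c 4e e6 c5 98
[3] 0x0e->0x03 len=3 : 77 91 39
[4] 0x25->0x1a len=2 : ca 39
query mem[0x2a]=0xe6, mem[0x29]=0x39, mem[0x1c]=0xc5

MEM[0x2a,0x29,0x1c] = e6 39 c5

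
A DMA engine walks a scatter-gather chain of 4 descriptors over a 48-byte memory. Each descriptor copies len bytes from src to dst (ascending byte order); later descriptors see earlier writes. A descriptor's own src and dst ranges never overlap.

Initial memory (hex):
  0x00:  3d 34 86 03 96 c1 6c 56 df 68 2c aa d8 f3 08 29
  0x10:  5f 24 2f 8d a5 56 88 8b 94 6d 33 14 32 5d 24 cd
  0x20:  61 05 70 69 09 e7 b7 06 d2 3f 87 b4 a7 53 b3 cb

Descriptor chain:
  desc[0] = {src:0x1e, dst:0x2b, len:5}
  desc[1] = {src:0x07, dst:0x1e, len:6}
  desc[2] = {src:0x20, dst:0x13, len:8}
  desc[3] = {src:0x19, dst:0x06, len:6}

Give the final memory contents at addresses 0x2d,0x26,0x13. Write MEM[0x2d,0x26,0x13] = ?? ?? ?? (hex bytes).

D0: mem[0x2b..0x2f] <- [24 cd 61 05 70]
D1: mem[0x1e..0x23] <- [56 df 68 2c aa d8]
D2: mem[0x13..0x1a] <- [68 2c aa d8 09 e7 b7 06]
D3: mem[0x06..0x0b] <- [b7 06 14 32 5d 56]
query mem[0x2d]=0x61, mem[0x26]=0xb7, mem[0x13]=0x68

MEM[0x2d,0x26,0x13] = 61 b7 68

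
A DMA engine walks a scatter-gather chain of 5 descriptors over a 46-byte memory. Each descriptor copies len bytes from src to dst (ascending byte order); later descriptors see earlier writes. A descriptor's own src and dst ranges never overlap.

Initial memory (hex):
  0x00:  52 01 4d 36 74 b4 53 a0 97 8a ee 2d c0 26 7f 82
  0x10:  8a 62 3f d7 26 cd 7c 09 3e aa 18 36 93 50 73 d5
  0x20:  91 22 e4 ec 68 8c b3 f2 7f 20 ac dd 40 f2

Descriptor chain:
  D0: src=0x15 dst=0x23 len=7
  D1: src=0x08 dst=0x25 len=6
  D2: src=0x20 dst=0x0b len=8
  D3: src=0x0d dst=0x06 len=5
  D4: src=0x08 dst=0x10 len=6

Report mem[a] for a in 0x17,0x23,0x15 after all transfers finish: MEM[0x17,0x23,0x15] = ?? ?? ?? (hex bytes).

#0 dst[0x23+7] := {0xcd,0x7c,0x09,0x3e,0xaa,0x18,0x36}
#1 dst[0x25+6] := {0x97,0x8a,0xee,0x2d,0xc0,0x26}
#2 dst[0x0b+8] := {0x91,0x22,0xe4,0xcd,0x7c,0x97,0x8a,0xee}
#3 dst[0x06+5] := {0xe4,0xcd,0x7c,0x97,0x8a}
#4 dst[0x10+6] := {0x7c,0x97,0x8a,0x91,0x22,0xe4}
query mem[0x17]=0x09, mem[0x23]=0xcd, mem[0x15]=0xe4

MEM[0x17,0x23,0x15] = 09 cd e4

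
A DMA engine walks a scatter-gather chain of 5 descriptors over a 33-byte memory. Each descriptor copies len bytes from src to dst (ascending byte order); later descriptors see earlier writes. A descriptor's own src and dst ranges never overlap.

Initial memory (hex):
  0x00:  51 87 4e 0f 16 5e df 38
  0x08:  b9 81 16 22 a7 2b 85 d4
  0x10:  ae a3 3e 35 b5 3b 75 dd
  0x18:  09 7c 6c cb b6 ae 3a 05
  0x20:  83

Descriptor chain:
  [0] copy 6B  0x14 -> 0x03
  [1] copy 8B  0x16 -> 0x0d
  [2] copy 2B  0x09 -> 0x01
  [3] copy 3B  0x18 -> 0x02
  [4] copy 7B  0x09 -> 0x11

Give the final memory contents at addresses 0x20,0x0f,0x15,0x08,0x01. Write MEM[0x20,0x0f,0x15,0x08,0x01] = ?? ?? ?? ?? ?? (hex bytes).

#0 dst[0x03+6] := {0xb5,0x3b,0x75,0xdd,0x09,0x7c}
#1 dst[0x0d+8] := {0x75,0xdd,0x09,0x7c,0x6c,0xcb,0xb6,0xae}
#2 dst[0x01+2] := {0x81,0x16}
#3 dst[0x02+3] := {0x09,0x7c,0x6c}
#4 dst[0x11+7] := {0x81,0x16,0x22,0xa7,0x75,0xdd,0x09}
query mem[0x20]=0x83, mem[0x0f]=0x09, mem[0x15]=0x75, mem[0x08]=0x7c, mem[0x01]=0x81

MEM[0x20,0x0f,0x15,0x08,0x01] = 83 09 75 7c 81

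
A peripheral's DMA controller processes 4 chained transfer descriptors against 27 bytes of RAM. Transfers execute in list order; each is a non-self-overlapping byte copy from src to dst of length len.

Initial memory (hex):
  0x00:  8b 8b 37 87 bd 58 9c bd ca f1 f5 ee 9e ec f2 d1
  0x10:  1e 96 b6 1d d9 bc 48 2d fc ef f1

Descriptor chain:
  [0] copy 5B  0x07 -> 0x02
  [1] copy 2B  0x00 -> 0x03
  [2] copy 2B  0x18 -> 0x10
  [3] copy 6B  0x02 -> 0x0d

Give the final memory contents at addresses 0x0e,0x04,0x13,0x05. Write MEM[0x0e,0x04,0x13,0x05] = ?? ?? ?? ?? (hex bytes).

[0] 0x07->0x02 len=5 : bd ca f1 f5 ee
[1] 0x00->0x03 len=2 : 8b 8b
[2] 0x18->0x10 len=2 : fc ef
[3] 0x02->0x0d len=6 : bd 8b 8b f5 ee bd
query mem[0x0e]=0x8b, mem[0x04]=0x8b, mem[0x13]=0x1d, mem[0x05]=0xf5

MEM[0x0e,0x04,0x13,0x05] = 8b 8b 1d f5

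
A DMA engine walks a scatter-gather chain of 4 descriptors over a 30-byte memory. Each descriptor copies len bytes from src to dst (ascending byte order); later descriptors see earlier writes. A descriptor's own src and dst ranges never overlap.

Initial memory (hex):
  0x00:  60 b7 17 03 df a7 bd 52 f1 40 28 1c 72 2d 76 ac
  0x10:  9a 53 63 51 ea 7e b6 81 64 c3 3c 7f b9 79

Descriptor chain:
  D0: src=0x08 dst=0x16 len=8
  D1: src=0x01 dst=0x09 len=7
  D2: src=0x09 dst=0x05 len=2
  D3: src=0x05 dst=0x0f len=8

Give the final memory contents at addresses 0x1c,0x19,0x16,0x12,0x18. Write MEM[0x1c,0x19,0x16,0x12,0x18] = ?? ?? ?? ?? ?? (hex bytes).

MEM[0x1c,0x19,0x16,0x12,0x18] = 76 1c df f1 28

D0: mem[0x16..0x1d] <- [f1 40 28 1c 72 2d 76 ac]
D1: mem[0x09..0x0f] <- [b7 17 03 df a7 bd 52]
D2: mem[0x05..0x06] <- [b7 17]
D3: mem[0x0f..0x16] <- [b7 17 52 f1 b7 17 03 df]
query mem[0x1c]=0x76, mem[0x19]=0x1c, mem[0x16]=0xdf, mem[0x12]=0xf1, mem[0x18]=0x28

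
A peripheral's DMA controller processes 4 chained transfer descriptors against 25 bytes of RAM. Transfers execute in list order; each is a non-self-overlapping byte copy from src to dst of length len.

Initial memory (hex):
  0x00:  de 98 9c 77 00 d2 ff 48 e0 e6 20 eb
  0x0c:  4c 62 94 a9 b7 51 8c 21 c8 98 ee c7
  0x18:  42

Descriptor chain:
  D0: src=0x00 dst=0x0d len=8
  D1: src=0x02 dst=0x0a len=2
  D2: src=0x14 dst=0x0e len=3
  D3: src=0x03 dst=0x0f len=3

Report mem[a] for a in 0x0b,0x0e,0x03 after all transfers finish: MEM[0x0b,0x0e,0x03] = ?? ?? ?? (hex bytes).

MEM[0x0b,0x0e,0x03] = 77 48 77

[0] 0x00->0x0d len=8 : de 98 9c 77 00 d2 ff 48
[1] 0x02->0x0a len=2 : 9c 77
[2] 0x14->0x0e len=3 : 48 98 ee
[3] 0x03->0x0f len=3 : 77 00 d2
query mem[0x0b]=0x77, mem[0x0e]=0x48, mem[0x03]=0x77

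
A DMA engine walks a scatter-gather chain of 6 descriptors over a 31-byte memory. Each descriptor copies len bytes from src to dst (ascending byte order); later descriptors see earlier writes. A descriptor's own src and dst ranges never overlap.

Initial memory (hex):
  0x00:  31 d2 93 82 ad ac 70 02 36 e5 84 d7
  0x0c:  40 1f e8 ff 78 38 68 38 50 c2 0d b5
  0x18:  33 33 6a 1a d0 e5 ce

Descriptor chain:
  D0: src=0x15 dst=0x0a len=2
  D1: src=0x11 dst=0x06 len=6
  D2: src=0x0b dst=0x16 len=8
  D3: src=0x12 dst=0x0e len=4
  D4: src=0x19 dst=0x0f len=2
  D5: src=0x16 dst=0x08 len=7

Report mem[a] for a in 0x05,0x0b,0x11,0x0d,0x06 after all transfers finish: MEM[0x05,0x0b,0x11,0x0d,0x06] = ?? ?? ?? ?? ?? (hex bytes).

MEM[0x05,0x0b,0x11,0x0d,0x06] = ac e8 c2 78 38

#0 dst[0x0a+2] := {0xc2,0x0d}
#1 dst[0x06+6] := {0x38,0x68,0x38,0x50,0xc2,0x0d}
#2 dst[0x16+8] := {0x0d,0x40,0x1f,0xe8,0xff,0x78,0x38,0x68}
#3 dst[0x0e+4] := {0x68,0x38,0x50,0xc2}
#4 dst[0x0f+2] := {0xe8,0xff}
#5 dst[0x08+7] := {0x0d,0x40,0x1f,0xe8,0xff,0x78,0x38}
query mem[0x05]=0xac, mem[0x0b]=0xe8, mem[0x11]=0xc2, mem[0x0d]=0x78, mem[0x06]=0x38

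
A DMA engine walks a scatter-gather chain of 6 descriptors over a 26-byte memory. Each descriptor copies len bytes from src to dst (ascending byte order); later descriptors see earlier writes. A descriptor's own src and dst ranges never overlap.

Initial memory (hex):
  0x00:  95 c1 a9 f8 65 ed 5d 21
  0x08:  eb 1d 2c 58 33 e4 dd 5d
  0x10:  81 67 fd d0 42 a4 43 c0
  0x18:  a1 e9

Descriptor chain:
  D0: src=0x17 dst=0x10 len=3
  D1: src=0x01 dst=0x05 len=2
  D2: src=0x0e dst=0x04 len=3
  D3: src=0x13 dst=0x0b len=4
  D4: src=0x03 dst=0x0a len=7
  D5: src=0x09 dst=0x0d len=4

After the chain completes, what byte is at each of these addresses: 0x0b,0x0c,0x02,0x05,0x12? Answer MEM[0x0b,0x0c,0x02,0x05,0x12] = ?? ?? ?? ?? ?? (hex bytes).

  after D0: wrote 3B at 0x10 = c0a1e9
  after D1: wrote 2B at 0x05 = c1a9
  after D2: wrote 3B at 0x04 = dd5dc0
  after D3: wrote 4B at 0x0b = d042a443
  after D4: wrote 7B at 0x0a = f8dd5dc021eb1d
  after D5: wrote 4B at 0x0d = 1df8dd5d
query mem[0x0b]=0xdd, mem[0x0c]=0x5d, mem[0x02]=0xa9, mem[0x05]=0x5d, mem[0x12]=0xe9

MEM[0x0b,0x0c,0x02,0x05,0x12] = dd 5d a9 5d e9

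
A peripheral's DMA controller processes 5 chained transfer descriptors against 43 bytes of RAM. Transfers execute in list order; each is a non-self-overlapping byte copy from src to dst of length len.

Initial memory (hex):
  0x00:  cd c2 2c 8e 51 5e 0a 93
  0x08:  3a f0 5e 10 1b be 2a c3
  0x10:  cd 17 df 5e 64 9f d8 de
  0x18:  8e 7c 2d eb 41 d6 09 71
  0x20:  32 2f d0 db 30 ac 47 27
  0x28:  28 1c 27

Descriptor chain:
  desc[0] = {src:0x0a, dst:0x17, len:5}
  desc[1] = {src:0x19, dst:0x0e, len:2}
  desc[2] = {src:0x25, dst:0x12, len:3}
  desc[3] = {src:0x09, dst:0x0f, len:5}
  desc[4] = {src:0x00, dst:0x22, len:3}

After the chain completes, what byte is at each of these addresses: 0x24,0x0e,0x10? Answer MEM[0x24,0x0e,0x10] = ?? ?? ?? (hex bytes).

MEM[0x24,0x0e,0x10] = 2c 1b 5e

#0 dst[0x17+5] := {0x5e,0x10,0x1b,0xbe,0x2a}
#1 dst[0x0e+2] := {0x1b,0xbe}
#2 dst[0x12+3] := {0xac,0x47,0x27}
#3 dst[0x0f+5] := {0xf0,0x5e,0x10,0x1b,0xbe}
#4 dst[0x22+3] := {0xcd,0xc2,0x2c}
query mem[0x24]=0x2c, mem[0x0e]=0x1b, mem[0x10]=0x5e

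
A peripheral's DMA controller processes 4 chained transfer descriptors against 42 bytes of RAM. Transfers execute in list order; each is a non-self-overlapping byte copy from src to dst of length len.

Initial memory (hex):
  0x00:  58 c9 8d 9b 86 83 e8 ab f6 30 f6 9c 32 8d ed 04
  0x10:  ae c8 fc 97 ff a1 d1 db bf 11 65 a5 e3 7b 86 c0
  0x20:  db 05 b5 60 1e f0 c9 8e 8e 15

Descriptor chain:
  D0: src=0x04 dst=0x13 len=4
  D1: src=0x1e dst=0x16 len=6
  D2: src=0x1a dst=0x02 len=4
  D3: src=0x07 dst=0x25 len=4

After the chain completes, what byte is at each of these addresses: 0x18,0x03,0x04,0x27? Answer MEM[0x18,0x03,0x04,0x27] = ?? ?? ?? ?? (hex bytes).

MEM[0x18,0x03,0x04,0x27] = db 60 e3 30

#0 dst[0x13+4] := {0x86,0x83,0xe8,0xab}
#1 dst[0x16+6] := {0x86,0xc0,0xdb,0x05,0xb5,0x60}
#2 dst[0x02+4] := {0xb5,0x60,0xe3,0x7b}
#3 dst[0x25+4] := {0xab,0xf6,0x30,0xf6}
query mem[0x18]=0xdb, mem[0x03]=0x60, mem[0x04]=0xe3, mem[0x27]=0x30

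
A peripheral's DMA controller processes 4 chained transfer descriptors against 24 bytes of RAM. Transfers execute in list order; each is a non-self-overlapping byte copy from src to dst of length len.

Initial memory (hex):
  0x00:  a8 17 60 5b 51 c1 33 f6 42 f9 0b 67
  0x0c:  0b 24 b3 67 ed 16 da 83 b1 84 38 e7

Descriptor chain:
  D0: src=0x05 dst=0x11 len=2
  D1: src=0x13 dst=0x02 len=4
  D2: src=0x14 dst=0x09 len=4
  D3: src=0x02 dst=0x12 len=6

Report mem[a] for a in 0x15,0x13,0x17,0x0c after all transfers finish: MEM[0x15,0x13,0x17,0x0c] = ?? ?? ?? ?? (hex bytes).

[0] 0x05->0x11 len=2 : c1 33
[1] 0x13->0x02 len=4 : 83 b1 84 38
[2] 0x14->0x09 len=4 : b1 84 38 e7
[3] 0x02->0x12 len=6 : 83 b1 84 38 33 f6
query mem[0x15]=0x38, mem[0x13]=0xb1, mem[0x17]=0xf6, mem[0x0c]=0xe7

MEM[0x15,0x13,0x17,0x0c] = 38 b1 f6 e7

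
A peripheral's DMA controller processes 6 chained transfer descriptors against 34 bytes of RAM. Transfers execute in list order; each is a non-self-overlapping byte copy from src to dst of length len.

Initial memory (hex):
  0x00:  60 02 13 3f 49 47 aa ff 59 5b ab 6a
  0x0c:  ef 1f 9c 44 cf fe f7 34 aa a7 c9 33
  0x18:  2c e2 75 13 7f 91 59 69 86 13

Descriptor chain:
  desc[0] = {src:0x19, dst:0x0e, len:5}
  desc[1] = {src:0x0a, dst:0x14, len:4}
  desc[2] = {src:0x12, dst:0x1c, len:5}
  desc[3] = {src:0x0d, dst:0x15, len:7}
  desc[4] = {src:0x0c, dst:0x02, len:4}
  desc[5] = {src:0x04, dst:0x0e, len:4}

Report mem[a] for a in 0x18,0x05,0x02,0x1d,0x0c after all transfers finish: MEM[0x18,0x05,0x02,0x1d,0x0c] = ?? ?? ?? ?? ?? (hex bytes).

#0 dst[0x0e+5] := {0xe2,0x75,0x13,0x7f,0x91}
#1 dst[0x14+4] := {0xab,0x6a,0xef,0x1f}
#2 dst[0x1c+5] := {0x91,0x34,0xab,0x6a,0xef}
#3 dst[0x15+7] := {0x1f,0xe2,0x75,0x13,0x7f,0x91,0x34}
#4 dst[0x02+4] := {0xef,0x1f,0xe2,0x75}
#5 dst[0x0e+4] := {0xe2,0x75,0xaa,0xff}
query mem[0x18]=0x13, mem[0x05]=0x75, mem[0x02]=0xef, mem[0x1d]=0x34, mem[0x0c]=0xef

MEM[0x18,0x05,0x02,0x1d,0x0c] = 13 75 ef 34 ef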